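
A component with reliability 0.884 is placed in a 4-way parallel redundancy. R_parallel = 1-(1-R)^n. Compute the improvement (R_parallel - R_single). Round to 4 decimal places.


R_single = 0.884, n = 4
1 - R_single = 0.116
(1 - R_single)^n = 0.116^4 = 0.0002
R_parallel = 1 - 0.0002 = 0.9998
Improvement = 0.9998 - 0.884
Improvement = 0.1158

0.1158


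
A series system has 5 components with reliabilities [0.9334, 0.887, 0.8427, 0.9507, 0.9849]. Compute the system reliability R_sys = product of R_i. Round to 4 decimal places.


Components: [0.9334, 0.887, 0.8427, 0.9507, 0.9849]
After component 1 (R=0.9334): product = 0.9334
After component 2 (R=0.887): product = 0.8279
After component 3 (R=0.8427): product = 0.6977
After component 4 (R=0.9507): product = 0.6633
After component 5 (R=0.9849): product = 0.6533
R_sys = 0.6533

0.6533


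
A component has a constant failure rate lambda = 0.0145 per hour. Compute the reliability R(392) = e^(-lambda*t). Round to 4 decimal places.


lambda = 0.0145
t = 392
lambda * t = 5.684
R(t) = e^(-5.684)
R(t) = 0.0034

0.0034


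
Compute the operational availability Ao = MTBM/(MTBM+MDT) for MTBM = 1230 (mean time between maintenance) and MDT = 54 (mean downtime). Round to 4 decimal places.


MTBM = 1230
MDT = 54
MTBM + MDT = 1284
Ao = 1230 / 1284
Ao = 0.9579

0.9579


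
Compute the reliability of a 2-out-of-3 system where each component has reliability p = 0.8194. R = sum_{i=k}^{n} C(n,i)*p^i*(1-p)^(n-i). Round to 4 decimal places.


k = 2, n = 3, p = 0.8194
i=2: C(3,2)=3 * 0.8194^2 * 0.1806^1 = 0.3638
i=3: C(3,3)=1 * 0.8194^3 * 0.1806^0 = 0.5502
R = sum of terms = 0.9139

0.9139


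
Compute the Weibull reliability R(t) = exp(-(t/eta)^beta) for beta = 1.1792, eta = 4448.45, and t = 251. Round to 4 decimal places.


beta = 1.1792, eta = 4448.45, t = 251
t/eta = 251 / 4448.45 = 0.0564
(t/eta)^beta = 0.0564^1.1792 = 0.0337
R(t) = exp(-0.0337)
R(t) = 0.9669

0.9669


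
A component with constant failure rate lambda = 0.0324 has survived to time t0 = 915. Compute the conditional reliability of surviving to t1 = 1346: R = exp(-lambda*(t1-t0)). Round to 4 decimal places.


lambda = 0.0324
t0 = 915, t1 = 1346
t1 - t0 = 431
lambda * (t1-t0) = 0.0324 * 431 = 13.9644
R = exp(-13.9644)
R = 0.0

0.0


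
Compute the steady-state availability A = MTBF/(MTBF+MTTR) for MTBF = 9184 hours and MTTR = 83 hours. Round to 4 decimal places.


MTBF = 9184
MTTR = 83
MTBF + MTTR = 9267
A = 9184 / 9267
A = 0.991

0.991


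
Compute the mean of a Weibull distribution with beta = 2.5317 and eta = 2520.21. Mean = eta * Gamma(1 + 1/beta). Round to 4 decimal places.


beta = 2.5317, eta = 2520.21
1/beta = 0.395
1 + 1/beta = 1.395
Gamma(1.395) = 0.8875
Mean = 2520.21 * 0.8875
Mean = 2236.8075

2236.8075


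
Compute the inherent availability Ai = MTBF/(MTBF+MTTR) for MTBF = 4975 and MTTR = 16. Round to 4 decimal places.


MTBF = 4975
MTTR = 16
MTBF + MTTR = 4991
Ai = 4975 / 4991
Ai = 0.9968

0.9968


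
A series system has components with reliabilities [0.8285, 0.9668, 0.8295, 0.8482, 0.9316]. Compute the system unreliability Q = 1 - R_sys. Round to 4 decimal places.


Components: [0.8285, 0.9668, 0.8295, 0.8482, 0.9316]
After component 1: product = 0.8285
After component 2: product = 0.801
After component 3: product = 0.6644
After component 4: product = 0.5636
After component 5: product = 0.525
R_sys = 0.525
Q = 1 - 0.525 = 0.475

0.475


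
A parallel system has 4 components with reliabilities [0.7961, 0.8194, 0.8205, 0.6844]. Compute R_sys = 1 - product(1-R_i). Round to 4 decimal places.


Components: [0.7961, 0.8194, 0.8205, 0.6844]
(1 - 0.7961) = 0.2039, running product = 0.2039
(1 - 0.8194) = 0.1806, running product = 0.0368
(1 - 0.8205) = 0.1795, running product = 0.0066
(1 - 0.6844) = 0.3156, running product = 0.0021
Product of (1-R_i) = 0.0021
R_sys = 1 - 0.0021 = 0.9979

0.9979


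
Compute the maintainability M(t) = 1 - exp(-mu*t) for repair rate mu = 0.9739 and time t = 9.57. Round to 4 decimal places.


mu = 0.9739, t = 9.57
mu * t = 0.9739 * 9.57 = 9.3202
exp(-9.3202) = 0.0001
M(t) = 1 - 0.0001
M(t) = 0.9999

0.9999


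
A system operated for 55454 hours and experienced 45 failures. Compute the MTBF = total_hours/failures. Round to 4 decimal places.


total_hours = 55454
failures = 45
MTBF = 55454 / 45
MTBF = 1232.3111

1232.3111


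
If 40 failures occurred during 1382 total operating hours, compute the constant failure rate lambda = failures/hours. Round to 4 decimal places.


failures = 40
total_hours = 1382
lambda = 40 / 1382
lambda = 0.0289

0.0289


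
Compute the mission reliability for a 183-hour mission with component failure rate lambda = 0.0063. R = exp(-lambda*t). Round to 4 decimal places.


lambda = 0.0063
mission_time = 183
lambda * t = 0.0063 * 183 = 1.1529
R = exp(-1.1529)
R = 0.3157

0.3157


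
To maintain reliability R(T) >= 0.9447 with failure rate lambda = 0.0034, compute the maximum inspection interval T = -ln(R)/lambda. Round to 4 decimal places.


R_target = 0.9447
lambda = 0.0034
-ln(0.9447) = 0.0569
T = 0.0569 / 0.0034
T = 16.7317

16.7317


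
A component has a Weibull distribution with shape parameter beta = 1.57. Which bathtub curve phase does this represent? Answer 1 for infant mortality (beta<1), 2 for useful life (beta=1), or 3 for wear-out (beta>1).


beta = 1.57
Compare beta to 1:
beta < 1 => infant mortality (phase 1)
beta = 1 => useful life (phase 2)
beta > 1 => wear-out (phase 3)
Since beta = 1.57, this is wear-out (increasing failure rate)
Phase = 3

3


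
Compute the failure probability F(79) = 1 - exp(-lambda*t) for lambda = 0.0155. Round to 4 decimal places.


lambda = 0.0155, t = 79
lambda * t = 1.2245
exp(-1.2245) = 0.2939
F(t) = 1 - 0.2939
F(t) = 0.7061

0.7061


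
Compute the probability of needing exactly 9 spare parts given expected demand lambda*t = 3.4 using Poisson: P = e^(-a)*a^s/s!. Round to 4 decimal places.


a = 3.4, s = 9
e^(-a) = e^(-3.4) = 0.0334
a^s = 3.4^9 = 60716.9928
s! = 362880
P = 0.0334 * 60716.9928 / 362880
P = 0.0056

0.0056


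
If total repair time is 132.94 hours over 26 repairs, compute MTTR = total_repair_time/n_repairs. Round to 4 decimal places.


total_repair_time = 132.94
n_repairs = 26
MTTR = 132.94 / 26
MTTR = 5.1131

5.1131


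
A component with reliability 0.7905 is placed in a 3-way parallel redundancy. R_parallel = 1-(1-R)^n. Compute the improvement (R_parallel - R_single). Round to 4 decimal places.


R_single = 0.7905, n = 3
1 - R_single = 0.2095
(1 - R_single)^n = 0.2095^3 = 0.0092
R_parallel = 1 - 0.0092 = 0.9908
Improvement = 0.9908 - 0.7905
Improvement = 0.2003

0.2003


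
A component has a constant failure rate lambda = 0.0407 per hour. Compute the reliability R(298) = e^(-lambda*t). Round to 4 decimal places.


lambda = 0.0407
t = 298
lambda * t = 12.1286
R(t) = e^(-12.1286)
R(t) = 0.0

0.0


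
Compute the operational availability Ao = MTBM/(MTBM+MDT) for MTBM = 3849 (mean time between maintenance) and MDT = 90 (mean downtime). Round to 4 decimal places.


MTBM = 3849
MDT = 90
MTBM + MDT = 3939
Ao = 3849 / 3939
Ao = 0.9772

0.9772


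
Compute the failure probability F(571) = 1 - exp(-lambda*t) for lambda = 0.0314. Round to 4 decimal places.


lambda = 0.0314, t = 571
lambda * t = 17.9294
exp(-17.9294) = 0.0
F(t) = 1 - 0.0
F(t) = 1.0

1.0


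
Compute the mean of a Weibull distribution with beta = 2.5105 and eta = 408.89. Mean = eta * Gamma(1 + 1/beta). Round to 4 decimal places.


beta = 2.5105, eta = 408.89
1/beta = 0.3983
1 + 1/beta = 1.3983
Gamma(1.3983) = 0.8874
Mean = 408.89 * 0.8874
Mean = 362.8311

362.8311


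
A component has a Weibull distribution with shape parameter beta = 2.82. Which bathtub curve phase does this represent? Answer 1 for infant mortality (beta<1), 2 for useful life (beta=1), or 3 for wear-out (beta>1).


beta = 2.82
Compare beta to 1:
beta < 1 => infant mortality (phase 1)
beta = 1 => useful life (phase 2)
beta > 1 => wear-out (phase 3)
Since beta = 2.82, this is wear-out (increasing failure rate)
Phase = 3

3


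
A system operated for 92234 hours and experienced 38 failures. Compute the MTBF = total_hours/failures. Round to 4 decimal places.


total_hours = 92234
failures = 38
MTBF = 92234 / 38
MTBF = 2427.2105

2427.2105


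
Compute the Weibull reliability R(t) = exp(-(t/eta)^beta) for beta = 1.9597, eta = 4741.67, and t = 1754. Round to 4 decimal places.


beta = 1.9597, eta = 4741.67, t = 1754
t/eta = 1754 / 4741.67 = 0.3699
(t/eta)^beta = 0.3699^1.9597 = 0.1424
R(t) = exp(-0.1424)
R(t) = 0.8672

0.8672


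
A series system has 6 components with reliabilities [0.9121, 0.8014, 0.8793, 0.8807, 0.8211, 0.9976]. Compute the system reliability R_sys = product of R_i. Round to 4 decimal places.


Components: [0.9121, 0.8014, 0.8793, 0.8807, 0.8211, 0.9976]
After component 1 (R=0.9121): product = 0.9121
After component 2 (R=0.8014): product = 0.731
After component 3 (R=0.8793): product = 0.6427
After component 4 (R=0.8807): product = 0.5661
After component 5 (R=0.8211): product = 0.4648
After component 6 (R=0.9976): product = 0.4637
R_sys = 0.4637

0.4637


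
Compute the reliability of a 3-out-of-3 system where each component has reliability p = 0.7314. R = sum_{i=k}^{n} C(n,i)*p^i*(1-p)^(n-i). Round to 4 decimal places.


k = 3, n = 3, p = 0.7314
i=3: C(3,3)=1 * 0.7314^3 * 0.2686^0 = 0.3913
R = sum of terms = 0.3913

0.3913


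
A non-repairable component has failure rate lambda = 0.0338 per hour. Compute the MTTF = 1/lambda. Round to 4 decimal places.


lambda = 0.0338
MTTF = 1 / 0.0338
MTTF = 29.5858

29.5858


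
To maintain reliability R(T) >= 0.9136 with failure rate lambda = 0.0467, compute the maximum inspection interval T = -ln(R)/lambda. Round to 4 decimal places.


R_target = 0.9136
lambda = 0.0467
-ln(0.9136) = 0.0904
T = 0.0904 / 0.0467
T = 1.935

1.935


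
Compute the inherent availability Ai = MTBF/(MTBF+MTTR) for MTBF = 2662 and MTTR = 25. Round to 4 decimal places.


MTBF = 2662
MTTR = 25
MTBF + MTTR = 2687
Ai = 2662 / 2687
Ai = 0.9907

0.9907


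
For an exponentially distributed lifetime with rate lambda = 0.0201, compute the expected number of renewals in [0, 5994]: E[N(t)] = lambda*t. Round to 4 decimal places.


lambda = 0.0201
t = 5994
E[N(t)] = lambda * t
E[N(t)] = 0.0201 * 5994
E[N(t)] = 120.4794

120.4794


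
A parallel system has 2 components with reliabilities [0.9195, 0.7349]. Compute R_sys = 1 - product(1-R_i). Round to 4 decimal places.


Components: [0.9195, 0.7349]
(1 - 0.9195) = 0.0805, running product = 0.0805
(1 - 0.7349) = 0.2651, running product = 0.0213
Product of (1-R_i) = 0.0213
R_sys = 1 - 0.0213 = 0.9787

0.9787


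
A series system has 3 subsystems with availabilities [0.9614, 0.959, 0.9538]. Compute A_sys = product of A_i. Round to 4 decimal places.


Subsystems: [0.9614, 0.959, 0.9538]
After subsystem 1 (A=0.9614): product = 0.9614
After subsystem 2 (A=0.959): product = 0.922
After subsystem 3 (A=0.9538): product = 0.8794
A_sys = 0.8794

0.8794


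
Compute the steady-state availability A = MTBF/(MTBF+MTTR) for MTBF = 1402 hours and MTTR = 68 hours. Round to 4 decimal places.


MTBF = 1402
MTTR = 68
MTBF + MTTR = 1470
A = 1402 / 1470
A = 0.9537

0.9537


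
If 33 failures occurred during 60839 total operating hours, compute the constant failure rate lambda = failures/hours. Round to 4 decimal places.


failures = 33
total_hours = 60839
lambda = 33 / 60839
lambda = 0.0005

0.0005


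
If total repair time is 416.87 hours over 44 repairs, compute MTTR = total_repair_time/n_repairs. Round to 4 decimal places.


total_repair_time = 416.87
n_repairs = 44
MTTR = 416.87 / 44
MTTR = 9.4743

9.4743


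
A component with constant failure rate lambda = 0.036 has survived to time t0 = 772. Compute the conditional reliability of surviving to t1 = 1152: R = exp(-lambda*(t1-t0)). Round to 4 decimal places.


lambda = 0.036
t0 = 772, t1 = 1152
t1 - t0 = 380
lambda * (t1-t0) = 0.036 * 380 = 13.68
R = exp(-13.68)
R = 0.0

0.0


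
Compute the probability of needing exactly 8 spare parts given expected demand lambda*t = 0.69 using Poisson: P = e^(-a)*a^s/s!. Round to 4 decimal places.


a = 0.69, s = 8
e^(-a) = e^(-0.69) = 0.5016
a^s = 0.69^8 = 0.0514
s! = 40320
P = 0.5016 * 0.0514 / 40320
P = 0.0

0.0


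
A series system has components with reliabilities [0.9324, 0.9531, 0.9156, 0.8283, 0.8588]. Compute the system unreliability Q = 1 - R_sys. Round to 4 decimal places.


Components: [0.9324, 0.9531, 0.9156, 0.8283, 0.8588]
After component 1: product = 0.9324
After component 2: product = 0.8887
After component 3: product = 0.8137
After component 4: product = 0.674
After component 5: product = 0.5788
R_sys = 0.5788
Q = 1 - 0.5788 = 0.4212

0.4212


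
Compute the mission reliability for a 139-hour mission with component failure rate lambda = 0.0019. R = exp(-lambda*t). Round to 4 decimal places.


lambda = 0.0019
mission_time = 139
lambda * t = 0.0019 * 139 = 0.2641
R = exp(-0.2641)
R = 0.7679

0.7679


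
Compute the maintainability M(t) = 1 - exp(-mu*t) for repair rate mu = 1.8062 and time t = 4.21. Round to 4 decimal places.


mu = 1.8062, t = 4.21
mu * t = 1.8062 * 4.21 = 7.6041
exp(-7.6041) = 0.0005
M(t) = 1 - 0.0005
M(t) = 0.9995

0.9995


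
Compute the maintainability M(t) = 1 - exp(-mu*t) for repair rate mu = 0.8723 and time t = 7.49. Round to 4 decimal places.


mu = 0.8723, t = 7.49
mu * t = 0.8723 * 7.49 = 6.5335
exp(-6.5335) = 0.0015
M(t) = 1 - 0.0015
M(t) = 0.9985

0.9985


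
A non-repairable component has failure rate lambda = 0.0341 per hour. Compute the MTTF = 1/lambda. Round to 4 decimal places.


lambda = 0.0341
MTTF = 1 / 0.0341
MTTF = 29.3255

29.3255


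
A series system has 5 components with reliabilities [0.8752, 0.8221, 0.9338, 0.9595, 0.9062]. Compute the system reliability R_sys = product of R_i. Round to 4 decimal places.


Components: [0.8752, 0.8221, 0.9338, 0.9595, 0.9062]
After component 1 (R=0.8752): product = 0.8752
After component 2 (R=0.8221): product = 0.7195
After component 3 (R=0.9338): product = 0.6719
After component 4 (R=0.9595): product = 0.6447
After component 5 (R=0.9062): product = 0.5842
R_sys = 0.5842

0.5842


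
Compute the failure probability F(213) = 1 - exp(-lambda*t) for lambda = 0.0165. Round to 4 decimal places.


lambda = 0.0165, t = 213
lambda * t = 3.5145
exp(-3.5145) = 0.0298
F(t) = 1 - 0.0298
F(t) = 0.9702

0.9702


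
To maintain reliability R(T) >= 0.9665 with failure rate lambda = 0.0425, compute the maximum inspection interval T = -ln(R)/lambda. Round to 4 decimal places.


R_target = 0.9665
lambda = 0.0425
-ln(0.9665) = 0.0341
T = 0.0341 / 0.0425
T = 0.8017

0.8017


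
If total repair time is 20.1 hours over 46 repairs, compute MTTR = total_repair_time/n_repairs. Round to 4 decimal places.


total_repair_time = 20.1
n_repairs = 46
MTTR = 20.1 / 46
MTTR = 0.437

0.437


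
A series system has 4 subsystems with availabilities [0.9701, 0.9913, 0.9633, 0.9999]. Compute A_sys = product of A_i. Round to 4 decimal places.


Subsystems: [0.9701, 0.9913, 0.9633, 0.9999]
After subsystem 1 (A=0.9701): product = 0.9701
After subsystem 2 (A=0.9913): product = 0.9617
After subsystem 3 (A=0.9633): product = 0.9264
After subsystem 4 (A=0.9999): product = 0.9263
A_sys = 0.9263

0.9263


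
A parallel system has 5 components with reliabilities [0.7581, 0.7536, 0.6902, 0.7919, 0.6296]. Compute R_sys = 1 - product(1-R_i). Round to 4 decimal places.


Components: [0.7581, 0.7536, 0.6902, 0.7919, 0.6296]
(1 - 0.7581) = 0.2419, running product = 0.2419
(1 - 0.7536) = 0.2464, running product = 0.0596
(1 - 0.6902) = 0.3098, running product = 0.0185
(1 - 0.7919) = 0.2081, running product = 0.0038
(1 - 0.6296) = 0.3704, running product = 0.0014
Product of (1-R_i) = 0.0014
R_sys = 1 - 0.0014 = 0.9986

0.9986


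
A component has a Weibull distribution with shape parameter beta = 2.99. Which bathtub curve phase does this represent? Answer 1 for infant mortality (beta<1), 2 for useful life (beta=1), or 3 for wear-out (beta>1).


beta = 2.99
Compare beta to 1:
beta < 1 => infant mortality (phase 1)
beta = 1 => useful life (phase 2)
beta > 1 => wear-out (phase 3)
Since beta = 2.99, this is wear-out (increasing failure rate)
Phase = 3

3


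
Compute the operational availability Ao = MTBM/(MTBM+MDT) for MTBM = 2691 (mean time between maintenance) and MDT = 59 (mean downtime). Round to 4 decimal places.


MTBM = 2691
MDT = 59
MTBM + MDT = 2750
Ao = 2691 / 2750
Ao = 0.9785

0.9785


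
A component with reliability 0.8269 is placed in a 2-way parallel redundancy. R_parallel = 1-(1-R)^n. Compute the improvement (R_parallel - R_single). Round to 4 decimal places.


R_single = 0.8269, n = 2
1 - R_single = 0.1731
(1 - R_single)^n = 0.1731^2 = 0.03
R_parallel = 1 - 0.03 = 0.97
Improvement = 0.97 - 0.8269
Improvement = 0.1431

0.1431


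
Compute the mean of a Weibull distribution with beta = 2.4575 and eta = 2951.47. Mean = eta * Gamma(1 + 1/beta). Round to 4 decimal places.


beta = 2.4575, eta = 2951.47
1/beta = 0.4069
1 + 1/beta = 1.4069
Gamma(1.4069) = 0.8869
Mean = 2951.47 * 0.8869
Mean = 2617.6849

2617.6849


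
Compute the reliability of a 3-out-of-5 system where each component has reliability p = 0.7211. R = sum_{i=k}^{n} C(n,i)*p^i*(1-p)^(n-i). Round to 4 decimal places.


k = 3, n = 5, p = 0.7211
i=3: C(5,3)=10 * 0.7211^3 * 0.2789^2 = 0.2917
i=4: C(5,4)=5 * 0.7211^4 * 0.2789^1 = 0.3771
i=5: C(5,5)=1 * 0.7211^5 * 0.2789^0 = 0.195
R = sum of terms = 0.8637

0.8637


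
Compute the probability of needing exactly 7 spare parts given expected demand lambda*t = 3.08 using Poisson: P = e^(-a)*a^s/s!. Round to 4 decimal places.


a = 3.08, s = 7
e^(-a) = e^(-3.08) = 0.046
a^s = 3.08^7 = 2629.3901
s! = 5040
P = 0.046 * 2629.3901 / 5040
P = 0.024

0.024


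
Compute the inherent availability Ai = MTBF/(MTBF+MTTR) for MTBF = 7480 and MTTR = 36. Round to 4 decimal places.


MTBF = 7480
MTTR = 36
MTBF + MTTR = 7516
Ai = 7480 / 7516
Ai = 0.9952

0.9952


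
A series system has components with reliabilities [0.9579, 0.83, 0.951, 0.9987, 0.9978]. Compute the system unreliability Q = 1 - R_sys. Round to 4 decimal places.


Components: [0.9579, 0.83, 0.951, 0.9987, 0.9978]
After component 1: product = 0.9579
After component 2: product = 0.7951
After component 3: product = 0.7561
After component 4: product = 0.7551
After component 5: product = 0.7535
R_sys = 0.7535
Q = 1 - 0.7535 = 0.2465

0.2465


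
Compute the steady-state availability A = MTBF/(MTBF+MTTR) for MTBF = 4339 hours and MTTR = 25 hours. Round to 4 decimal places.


MTBF = 4339
MTTR = 25
MTBF + MTTR = 4364
A = 4339 / 4364
A = 0.9943

0.9943


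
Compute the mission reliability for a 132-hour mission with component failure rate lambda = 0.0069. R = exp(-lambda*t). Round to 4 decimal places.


lambda = 0.0069
mission_time = 132
lambda * t = 0.0069 * 132 = 0.9108
R = exp(-0.9108)
R = 0.4022

0.4022


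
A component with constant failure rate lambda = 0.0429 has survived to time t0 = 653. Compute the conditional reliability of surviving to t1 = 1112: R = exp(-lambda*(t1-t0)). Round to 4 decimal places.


lambda = 0.0429
t0 = 653, t1 = 1112
t1 - t0 = 459
lambda * (t1-t0) = 0.0429 * 459 = 19.6911
R = exp(-19.6911)
R = 0.0

0.0


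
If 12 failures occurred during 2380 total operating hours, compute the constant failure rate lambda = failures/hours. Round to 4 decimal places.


failures = 12
total_hours = 2380
lambda = 12 / 2380
lambda = 0.005

0.005


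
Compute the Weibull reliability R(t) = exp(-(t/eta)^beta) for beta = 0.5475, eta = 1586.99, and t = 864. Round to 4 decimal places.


beta = 0.5475, eta = 1586.99, t = 864
t/eta = 864 / 1586.99 = 0.5444
(t/eta)^beta = 0.5444^0.5475 = 0.7168
R(t) = exp(-0.7168)
R(t) = 0.4883

0.4883


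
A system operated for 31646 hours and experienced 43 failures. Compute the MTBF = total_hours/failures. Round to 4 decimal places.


total_hours = 31646
failures = 43
MTBF = 31646 / 43
MTBF = 735.9535

735.9535


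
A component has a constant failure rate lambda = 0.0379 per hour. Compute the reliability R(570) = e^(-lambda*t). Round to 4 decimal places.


lambda = 0.0379
t = 570
lambda * t = 21.603
R(t) = e^(-21.603)
R(t) = 0.0

0.0


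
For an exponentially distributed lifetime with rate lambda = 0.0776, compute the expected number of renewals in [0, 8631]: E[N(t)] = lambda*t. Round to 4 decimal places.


lambda = 0.0776
t = 8631
E[N(t)] = lambda * t
E[N(t)] = 0.0776 * 8631
E[N(t)] = 669.7656

669.7656


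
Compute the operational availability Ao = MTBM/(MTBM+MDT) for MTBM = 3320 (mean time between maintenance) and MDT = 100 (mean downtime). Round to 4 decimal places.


MTBM = 3320
MDT = 100
MTBM + MDT = 3420
Ao = 3320 / 3420
Ao = 0.9708

0.9708


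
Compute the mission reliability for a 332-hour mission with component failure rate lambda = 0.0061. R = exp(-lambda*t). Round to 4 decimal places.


lambda = 0.0061
mission_time = 332
lambda * t = 0.0061 * 332 = 2.0252
R = exp(-2.0252)
R = 0.132

0.132


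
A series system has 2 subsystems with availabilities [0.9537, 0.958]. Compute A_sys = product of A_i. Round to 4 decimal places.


Subsystems: [0.9537, 0.958]
After subsystem 1 (A=0.9537): product = 0.9537
After subsystem 2 (A=0.958): product = 0.9136
A_sys = 0.9136

0.9136


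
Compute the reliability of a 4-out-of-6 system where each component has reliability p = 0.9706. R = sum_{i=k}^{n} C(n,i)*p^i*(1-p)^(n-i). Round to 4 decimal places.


k = 4, n = 6, p = 0.9706
i=4: C(6,4)=15 * 0.9706^4 * 0.0294^2 = 0.0115
i=5: C(6,5)=6 * 0.9706^5 * 0.0294^1 = 0.1519
i=6: C(6,6)=1 * 0.9706^6 * 0.0294^0 = 0.8361
R = sum of terms = 0.9995

0.9995


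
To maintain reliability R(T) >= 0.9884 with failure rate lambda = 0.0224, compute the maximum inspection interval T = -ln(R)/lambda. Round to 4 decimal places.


R_target = 0.9884
lambda = 0.0224
-ln(0.9884) = 0.0117
T = 0.0117 / 0.0224
T = 0.5209

0.5209


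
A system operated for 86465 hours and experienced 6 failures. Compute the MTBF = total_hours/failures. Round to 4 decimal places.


total_hours = 86465
failures = 6
MTBF = 86465 / 6
MTBF = 14410.8333

14410.8333


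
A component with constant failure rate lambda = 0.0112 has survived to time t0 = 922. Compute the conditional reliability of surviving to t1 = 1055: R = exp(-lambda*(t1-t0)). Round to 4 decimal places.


lambda = 0.0112
t0 = 922, t1 = 1055
t1 - t0 = 133
lambda * (t1-t0) = 0.0112 * 133 = 1.4896
R = exp(-1.4896)
R = 0.2255

0.2255


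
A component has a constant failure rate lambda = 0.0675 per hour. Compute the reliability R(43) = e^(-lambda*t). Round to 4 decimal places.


lambda = 0.0675
t = 43
lambda * t = 2.9025
R(t) = e^(-2.9025)
R(t) = 0.0549

0.0549


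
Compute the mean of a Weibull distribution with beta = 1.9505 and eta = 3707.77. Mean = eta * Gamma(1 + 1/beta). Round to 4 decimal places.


beta = 1.9505, eta = 3707.77
1/beta = 0.5127
1 + 1/beta = 1.5127
Gamma(1.5127) = 0.8867
Mean = 3707.77 * 0.8867
Mean = 3287.6939

3287.6939


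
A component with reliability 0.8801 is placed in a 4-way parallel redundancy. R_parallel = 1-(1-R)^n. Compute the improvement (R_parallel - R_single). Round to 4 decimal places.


R_single = 0.8801, n = 4
1 - R_single = 0.1199
(1 - R_single)^n = 0.1199^4 = 0.0002
R_parallel = 1 - 0.0002 = 0.9998
Improvement = 0.9998 - 0.8801
Improvement = 0.1197

0.1197


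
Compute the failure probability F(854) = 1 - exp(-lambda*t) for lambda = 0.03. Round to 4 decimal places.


lambda = 0.03, t = 854
lambda * t = 25.62
exp(-25.62) = 0.0
F(t) = 1 - 0.0
F(t) = 1.0

1.0


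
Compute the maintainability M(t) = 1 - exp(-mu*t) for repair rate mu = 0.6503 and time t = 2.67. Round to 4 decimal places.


mu = 0.6503, t = 2.67
mu * t = 0.6503 * 2.67 = 1.7363
exp(-1.7363) = 0.1762
M(t) = 1 - 0.1762
M(t) = 0.8238

0.8238


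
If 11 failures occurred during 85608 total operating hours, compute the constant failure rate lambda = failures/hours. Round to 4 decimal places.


failures = 11
total_hours = 85608
lambda = 11 / 85608
lambda = 0.0001

0.0001


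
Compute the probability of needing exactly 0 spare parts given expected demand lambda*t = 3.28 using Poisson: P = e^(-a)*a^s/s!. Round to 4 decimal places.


a = 3.28, s = 0
e^(-a) = e^(-3.28) = 0.0376
a^s = 3.28^0 = 1.0
s! = 1
P = 0.0376 * 1.0 / 1
P = 0.0376

0.0376


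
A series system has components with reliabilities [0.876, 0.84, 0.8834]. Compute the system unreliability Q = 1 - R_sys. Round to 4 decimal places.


Components: [0.876, 0.84, 0.8834]
After component 1: product = 0.876
After component 2: product = 0.7358
After component 3: product = 0.65
R_sys = 0.65
Q = 1 - 0.65 = 0.35

0.35


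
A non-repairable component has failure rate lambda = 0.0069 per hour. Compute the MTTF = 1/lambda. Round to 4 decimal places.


lambda = 0.0069
MTTF = 1 / 0.0069
MTTF = 144.9275

144.9275


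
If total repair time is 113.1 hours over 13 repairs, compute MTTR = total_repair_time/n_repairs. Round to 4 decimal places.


total_repair_time = 113.1
n_repairs = 13
MTTR = 113.1 / 13
MTTR = 8.7

8.7


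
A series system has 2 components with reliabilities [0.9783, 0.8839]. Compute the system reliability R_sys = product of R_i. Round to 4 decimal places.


Components: [0.9783, 0.8839]
After component 1 (R=0.9783): product = 0.9783
After component 2 (R=0.8839): product = 0.8647
R_sys = 0.8647

0.8647


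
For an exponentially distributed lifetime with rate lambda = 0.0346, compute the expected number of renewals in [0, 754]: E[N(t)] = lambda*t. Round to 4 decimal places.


lambda = 0.0346
t = 754
E[N(t)] = lambda * t
E[N(t)] = 0.0346 * 754
E[N(t)] = 26.0884

26.0884


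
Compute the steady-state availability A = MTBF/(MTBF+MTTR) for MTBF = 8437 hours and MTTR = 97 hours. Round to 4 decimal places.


MTBF = 8437
MTTR = 97
MTBF + MTTR = 8534
A = 8437 / 8534
A = 0.9886

0.9886


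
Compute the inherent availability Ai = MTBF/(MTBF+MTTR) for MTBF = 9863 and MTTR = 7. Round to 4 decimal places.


MTBF = 9863
MTTR = 7
MTBF + MTTR = 9870
Ai = 9863 / 9870
Ai = 0.9993

0.9993


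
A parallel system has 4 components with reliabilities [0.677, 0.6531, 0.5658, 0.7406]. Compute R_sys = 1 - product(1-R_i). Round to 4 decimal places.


Components: [0.677, 0.6531, 0.5658, 0.7406]
(1 - 0.677) = 0.323, running product = 0.323
(1 - 0.6531) = 0.3469, running product = 0.112
(1 - 0.5658) = 0.4342, running product = 0.0487
(1 - 0.7406) = 0.2594, running product = 0.0126
Product of (1-R_i) = 0.0126
R_sys = 1 - 0.0126 = 0.9874

0.9874


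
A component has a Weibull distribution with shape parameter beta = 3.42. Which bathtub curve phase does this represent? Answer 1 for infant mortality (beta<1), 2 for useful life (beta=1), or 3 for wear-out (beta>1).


beta = 3.42
Compare beta to 1:
beta < 1 => infant mortality (phase 1)
beta = 1 => useful life (phase 2)
beta > 1 => wear-out (phase 3)
Since beta = 3.42, this is wear-out (increasing failure rate)
Phase = 3

3


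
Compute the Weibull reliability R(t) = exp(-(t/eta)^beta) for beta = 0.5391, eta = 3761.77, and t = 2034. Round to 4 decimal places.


beta = 0.5391, eta = 3761.77, t = 2034
t/eta = 2034 / 3761.77 = 0.5407
(t/eta)^beta = 0.5407^0.5391 = 0.7179
R(t) = exp(-0.7179)
R(t) = 0.4878

0.4878


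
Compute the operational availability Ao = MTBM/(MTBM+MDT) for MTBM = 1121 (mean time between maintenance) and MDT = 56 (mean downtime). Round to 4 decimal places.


MTBM = 1121
MDT = 56
MTBM + MDT = 1177
Ao = 1121 / 1177
Ao = 0.9524

0.9524


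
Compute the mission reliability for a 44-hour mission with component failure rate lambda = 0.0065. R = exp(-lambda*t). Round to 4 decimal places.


lambda = 0.0065
mission_time = 44
lambda * t = 0.0065 * 44 = 0.286
R = exp(-0.286)
R = 0.7513

0.7513


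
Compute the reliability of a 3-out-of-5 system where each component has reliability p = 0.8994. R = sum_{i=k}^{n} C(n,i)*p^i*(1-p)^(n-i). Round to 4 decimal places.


k = 3, n = 5, p = 0.8994
i=3: C(5,3)=10 * 0.8994^3 * 0.1006^2 = 0.0736
i=4: C(5,4)=5 * 0.8994^4 * 0.1006^1 = 0.3291
i=5: C(5,5)=1 * 0.8994^5 * 0.1006^0 = 0.5885
R = sum of terms = 0.9913

0.9913


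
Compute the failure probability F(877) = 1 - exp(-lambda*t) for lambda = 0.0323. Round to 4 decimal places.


lambda = 0.0323, t = 877
lambda * t = 28.3271
exp(-28.3271) = 0.0
F(t) = 1 - 0.0
F(t) = 1.0

1.0


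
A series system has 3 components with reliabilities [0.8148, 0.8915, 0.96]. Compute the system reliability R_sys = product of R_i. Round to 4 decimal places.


Components: [0.8148, 0.8915, 0.96]
After component 1 (R=0.8148): product = 0.8148
After component 2 (R=0.8915): product = 0.7264
After component 3 (R=0.96): product = 0.6973
R_sys = 0.6973

0.6973


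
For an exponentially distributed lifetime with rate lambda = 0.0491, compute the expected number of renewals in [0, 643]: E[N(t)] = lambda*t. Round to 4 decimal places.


lambda = 0.0491
t = 643
E[N(t)] = lambda * t
E[N(t)] = 0.0491 * 643
E[N(t)] = 31.5713

31.5713


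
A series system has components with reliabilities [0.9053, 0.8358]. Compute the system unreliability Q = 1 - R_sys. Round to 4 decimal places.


Components: [0.9053, 0.8358]
After component 1: product = 0.9053
After component 2: product = 0.7566
R_sys = 0.7566
Q = 1 - 0.7566 = 0.2434

0.2434


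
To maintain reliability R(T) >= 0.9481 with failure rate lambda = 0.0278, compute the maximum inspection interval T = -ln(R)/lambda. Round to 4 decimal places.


R_target = 0.9481
lambda = 0.0278
-ln(0.9481) = 0.0533
T = 0.0533 / 0.0278
T = 1.9171

1.9171


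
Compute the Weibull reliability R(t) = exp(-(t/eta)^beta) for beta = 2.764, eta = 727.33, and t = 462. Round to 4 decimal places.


beta = 2.764, eta = 727.33, t = 462
t/eta = 462 / 727.33 = 0.6352
(t/eta)^beta = 0.6352^2.764 = 0.2853
R(t) = exp(-0.2853)
R(t) = 0.7518

0.7518


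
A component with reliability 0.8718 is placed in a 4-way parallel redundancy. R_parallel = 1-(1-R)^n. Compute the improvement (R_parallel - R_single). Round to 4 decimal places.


R_single = 0.8718, n = 4
1 - R_single = 0.1282
(1 - R_single)^n = 0.1282^4 = 0.0003
R_parallel = 1 - 0.0003 = 0.9997
Improvement = 0.9997 - 0.8718
Improvement = 0.1279

0.1279


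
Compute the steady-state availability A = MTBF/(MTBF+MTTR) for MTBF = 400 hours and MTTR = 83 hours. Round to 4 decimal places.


MTBF = 400
MTTR = 83
MTBF + MTTR = 483
A = 400 / 483
A = 0.8282

0.8282


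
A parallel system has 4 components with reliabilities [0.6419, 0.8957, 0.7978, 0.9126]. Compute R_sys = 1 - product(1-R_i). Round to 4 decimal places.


Components: [0.6419, 0.8957, 0.7978, 0.9126]
(1 - 0.6419) = 0.3581, running product = 0.3581
(1 - 0.8957) = 0.1043, running product = 0.0373
(1 - 0.7978) = 0.2022, running product = 0.0076
(1 - 0.9126) = 0.0874, running product = 0.0007
Product of (1-R_i) = 0.0007
R_sys = 1 - 0.0007 = 0.9993

0.9993


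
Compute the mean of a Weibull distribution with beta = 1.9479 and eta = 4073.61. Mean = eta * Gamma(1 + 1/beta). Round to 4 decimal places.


beta = 1.9479, eta = 4073.61
1/beta = 0.5134
1 + 1/beta = 1.5134
Gamma(1.5134) = 0.8867
Mean = 4073.61 * 0.8867
Mean = 3612.2058

3612.2058


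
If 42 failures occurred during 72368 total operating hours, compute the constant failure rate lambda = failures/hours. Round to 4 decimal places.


failures = 42
total_hours = 72368
lambda = 42 / 72368
lambda = 0.0006

0.0006


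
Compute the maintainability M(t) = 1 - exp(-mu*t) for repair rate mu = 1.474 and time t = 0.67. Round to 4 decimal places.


mu = 1.474, t = 0.67
mu * t = 1.474 * 0.67 = 0.9876
exp(-0.9876) = 0.3725
M(t) = 1 - 0.3725
M(t) = 0.6275

0.6275


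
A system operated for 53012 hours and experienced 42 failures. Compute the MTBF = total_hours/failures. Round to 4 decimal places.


total_hours = 53012
failures = 42
MTBF = 53012 / 42
MTBF = 1262.1905

1262.1905


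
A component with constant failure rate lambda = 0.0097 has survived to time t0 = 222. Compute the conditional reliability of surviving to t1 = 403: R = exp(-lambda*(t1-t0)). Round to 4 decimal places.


lambda = 0.0097
t0 = 222, t1 = 403
t1 - t0 = 181
lambda * (t1-t0) = 0.0097 * 181 = 1.7557
R = exp(-1.7557)
R = 0.1728

0.1728


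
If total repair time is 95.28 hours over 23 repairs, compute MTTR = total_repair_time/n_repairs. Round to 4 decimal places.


total_repair_time = 95.28
n_repairs = 23
MTTR = 95.28 / 23
MTTR = 4.1426

4.1426


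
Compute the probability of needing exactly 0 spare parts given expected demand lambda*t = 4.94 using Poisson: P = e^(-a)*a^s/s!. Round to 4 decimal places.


a = 4.94, s = 0
e^(-a) = e^(-4.94) = 0.0072
a^s = 4.94^0 = 1.0
s! = 1
P = 0.0072 * 1.0 / 1
P = 0.0072

0.0072


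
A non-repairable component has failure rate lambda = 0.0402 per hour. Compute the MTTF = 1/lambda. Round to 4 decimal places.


lambda = 0.0402
MTTF = 1 / 0.0402
MTTF = 24.8756

24.8756


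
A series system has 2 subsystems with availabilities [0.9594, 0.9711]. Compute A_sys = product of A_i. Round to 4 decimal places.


Subsystems: [0.9594, 0.9711]
After subsystem 1 (A=0.9594): product = 0.9594
After subsystem 2 (A=0.9711): product = 0.9317
A_sys = 0.9317

0.9317


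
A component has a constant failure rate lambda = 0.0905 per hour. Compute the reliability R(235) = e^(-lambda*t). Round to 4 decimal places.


lambda = 0.0905
t = 235
lambda * t = 21.2675
R(t) = e^(-21.2675)
R(t) = 0.0

0.0


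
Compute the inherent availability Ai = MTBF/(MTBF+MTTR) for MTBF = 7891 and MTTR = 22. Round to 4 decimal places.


MTBF = 7891
MTTR = 22
MTBF + MTTR = 7913
Ai = 7891 / 7913
Ai = 0.9972

0.9972


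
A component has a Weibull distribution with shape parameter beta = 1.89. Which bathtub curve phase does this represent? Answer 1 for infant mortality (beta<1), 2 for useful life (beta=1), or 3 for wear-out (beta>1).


beta = 1.89
Compare beta to 1:
beta < 1 => infant mortality (phase 1)
beta = 1 => useful life (phase 2)
beta > 1 => wear-out (phase 3)
Since beta = 1.89, this is wear-out (increasing failure rate)
Phase = 3

3


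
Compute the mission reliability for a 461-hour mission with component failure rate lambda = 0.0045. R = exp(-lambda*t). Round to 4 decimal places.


lambda = 0.0045
mission_time = 461
lambda * t = 0.0045 * 461 = 2.0745
R = exp(-2.0745)
R = 0.1256

0.1256


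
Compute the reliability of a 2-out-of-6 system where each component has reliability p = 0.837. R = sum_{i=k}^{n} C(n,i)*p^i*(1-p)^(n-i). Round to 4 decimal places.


k = 2, n = 6, p = 0.837
i=2: C(6,2)=15 * 0.837^2 * 0.163^4 = 0.0074
i=3: C(6,3)=20 * 0.837^3 * 0.163^3 = 0.0508
i=4: C(6,4)=15 * 0.837^4 * 0.163^2 = 0.1956
i=5: C(6,5)=6 * 0.837^5 * 0.163^1 = 0.4018
i=6: C(6,6)=1 * 0.837^6 * 0.163^0 = 0.3438
R = sum of terms = 0.9994

0.9994


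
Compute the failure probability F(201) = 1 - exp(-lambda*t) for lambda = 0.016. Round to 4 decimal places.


lambda = 0.016, t = 201
lambda * t = 3.216
exp(-3.216) = 0.0401
F(t) = 1 - 0.0401
F(t) = 0.9599

0.9599


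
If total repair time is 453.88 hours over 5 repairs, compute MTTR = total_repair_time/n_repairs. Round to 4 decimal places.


total_repair_time = 453.88
n_repairs = 5
MTTR = 453.88 / 5
MTTR = 90.776

90.776


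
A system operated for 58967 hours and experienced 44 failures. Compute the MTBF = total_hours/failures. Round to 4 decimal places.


total_hours = 58967
failures = 44
MTBF = 58967 / 44
MTBF = 1340.1591

1340.1591


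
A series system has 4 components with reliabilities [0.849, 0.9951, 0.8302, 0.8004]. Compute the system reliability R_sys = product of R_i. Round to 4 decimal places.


Components: [0.849, 0.9951, 0.8302, 0.8004]
After component 1 (R=0.849): product = 0.849
After component 2 (R=0.9951): product = 0.8448
After component 3 (R=0.8302): product = 0.7014
After component 4 (R=0.8004): product = 0.5614
R_sys = 0.5614

0.5614


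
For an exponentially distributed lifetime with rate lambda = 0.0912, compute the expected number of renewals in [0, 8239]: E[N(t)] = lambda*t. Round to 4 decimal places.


lambda = 0.0912
t = 8239
E[N(t)] = lambda * t
E[N(t)] = 0.0912 * 8239
E[N(t)] = 751.3968

751.3968


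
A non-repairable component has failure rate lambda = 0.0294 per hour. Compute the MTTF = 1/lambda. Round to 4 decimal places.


lambda = 0.0294
MTTF = 1 / 0.0294
MTTF = 34.0136

34.0136


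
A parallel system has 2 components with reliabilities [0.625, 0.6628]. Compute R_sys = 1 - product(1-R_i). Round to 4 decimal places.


Components: [0.625, 0.6628]
(1 - 0.625) = 0.375, running product = 0.375
(1 - 0.6628) = 0.3372, running product = 0.1265
Product of (1-R_i) = 0.1265
R_sys = 1 - 0.1265 = 0.8736

0.8736


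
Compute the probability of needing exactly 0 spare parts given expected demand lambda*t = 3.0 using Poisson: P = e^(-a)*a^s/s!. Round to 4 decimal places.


a = 3.0, s = 0
e^(-a) = e^(-3.0) = 0.0498
a^s = 3.0^0 = 1.0
s! = 1
P = 0.0498 * 1.0 / 1
P = 0.0498

0.0498


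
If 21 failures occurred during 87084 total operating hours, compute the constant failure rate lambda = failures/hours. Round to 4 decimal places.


failures = 21
total_hours = 87084
lambda = 21 / 87084
lambda = 0.0002

0.0002


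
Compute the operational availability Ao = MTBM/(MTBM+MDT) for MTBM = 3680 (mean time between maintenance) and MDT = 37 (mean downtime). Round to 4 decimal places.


MTBM = 3680
MDT = 37
MTBM + MDT = 3717
Ao = 3680 / 3717
Ao = 0.99

0.99


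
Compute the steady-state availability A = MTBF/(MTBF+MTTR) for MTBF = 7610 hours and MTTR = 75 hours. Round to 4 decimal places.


MTBF = 7610
MTTR = 75
MTBF + MTTR = 7685
A = 7610 / 7685
A = 0.9902

0.9902


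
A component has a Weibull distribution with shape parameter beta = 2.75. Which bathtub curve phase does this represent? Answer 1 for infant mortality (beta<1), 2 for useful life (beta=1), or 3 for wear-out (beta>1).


beta = 2.75
Compare beta to 1:
beta < 1 => infant mortality (phase 1)
beta = 1 => useful life (phase 2)
beta > 1 => wear-out (phase 3)
Since beta = 2.75, this is wear-out (increasing failure rate)
Phase = 3

3


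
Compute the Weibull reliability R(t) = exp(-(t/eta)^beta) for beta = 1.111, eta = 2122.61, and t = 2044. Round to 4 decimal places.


beta = 1.111, eta = 2122.61, t = 2044
t/eta = 2044 / 2122.61 = 0.963
(t/eta)^beta = 0.963^1.111 = 0.9589
R(t) = exp(-0.9589)
R(t) = 0.3833

0.3833


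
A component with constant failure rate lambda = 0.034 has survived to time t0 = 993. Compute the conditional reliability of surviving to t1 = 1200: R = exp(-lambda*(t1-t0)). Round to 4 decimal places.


lambda = 0.034
t0 = 993, t1 = 1200
t1 - t0 = 207
lambda * (t1-t0) = 0.034 * 207 = 7.038
R = exp(-7.038)
R = 0.0009

0.0009


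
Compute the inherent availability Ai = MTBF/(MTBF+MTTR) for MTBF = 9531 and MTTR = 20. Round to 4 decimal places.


MTBF = 9531
MTTR = 20
MTBF + MTTR = 9551
Ai = 9531 / 9551
Ai = 0.9979

0.9979


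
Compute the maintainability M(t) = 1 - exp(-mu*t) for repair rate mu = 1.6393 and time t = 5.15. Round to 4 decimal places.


mu = 1.6393, t = 5.15
mu * t = 1.6393 * 5.15 = 8.4424
exp(-8.4424) = 0.0002
M(t) = 1 - 0.0002
M(t) = 0.9998

0.9998


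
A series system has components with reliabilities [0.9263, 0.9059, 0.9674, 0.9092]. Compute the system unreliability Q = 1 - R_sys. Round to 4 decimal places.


Components: [0.9263, 0.9059, 0.9674, 0.9092]
After component 1: product = 0.9263
After component 2: product = 0.8391
After component 3: product = 0.8118
After component 4: product = 0.7381
R_sys = 0.7381
Q = 1 - 0.7381 = 0.2619

0.2619
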